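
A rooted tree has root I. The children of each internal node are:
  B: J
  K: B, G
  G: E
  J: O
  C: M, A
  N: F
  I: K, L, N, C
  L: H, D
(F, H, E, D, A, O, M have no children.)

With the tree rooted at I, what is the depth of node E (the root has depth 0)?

3

Path from I to E: I → K → G → E, which has 3 edges.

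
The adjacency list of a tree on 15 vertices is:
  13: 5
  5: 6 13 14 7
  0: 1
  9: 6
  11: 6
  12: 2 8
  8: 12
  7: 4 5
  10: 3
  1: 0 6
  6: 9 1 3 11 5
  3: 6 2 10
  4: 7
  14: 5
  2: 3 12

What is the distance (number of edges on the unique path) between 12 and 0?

5

12 - 2 - 3 - 6 - 1 - 0: 5 edges.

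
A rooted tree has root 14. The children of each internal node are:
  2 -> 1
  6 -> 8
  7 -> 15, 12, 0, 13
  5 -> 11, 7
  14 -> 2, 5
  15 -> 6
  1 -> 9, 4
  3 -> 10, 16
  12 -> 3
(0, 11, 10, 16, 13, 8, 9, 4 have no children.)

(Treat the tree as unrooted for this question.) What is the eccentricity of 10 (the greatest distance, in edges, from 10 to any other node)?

8

A farthest node from 10 is 4 (9 also at distance 8).
The path 10–3–12–7–5–14–2–1–4 has 8 edges.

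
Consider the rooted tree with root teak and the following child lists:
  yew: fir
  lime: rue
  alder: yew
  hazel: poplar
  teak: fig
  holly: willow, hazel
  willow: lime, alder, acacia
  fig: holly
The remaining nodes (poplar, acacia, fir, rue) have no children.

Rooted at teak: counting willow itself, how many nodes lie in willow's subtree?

7

The subtree rooted at willow contains: willow, lime, acacia, alder, rue, yew, fir — 7 nodes.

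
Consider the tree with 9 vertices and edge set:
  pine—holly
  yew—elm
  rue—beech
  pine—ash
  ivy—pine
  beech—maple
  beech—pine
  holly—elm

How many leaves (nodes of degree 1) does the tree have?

5

Exactly 5 nodes have a single neighbour: ash, ivy, maple, rue, yew.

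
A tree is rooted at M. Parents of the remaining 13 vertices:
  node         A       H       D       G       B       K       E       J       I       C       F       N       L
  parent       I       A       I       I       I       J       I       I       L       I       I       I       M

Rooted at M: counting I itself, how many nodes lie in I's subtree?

12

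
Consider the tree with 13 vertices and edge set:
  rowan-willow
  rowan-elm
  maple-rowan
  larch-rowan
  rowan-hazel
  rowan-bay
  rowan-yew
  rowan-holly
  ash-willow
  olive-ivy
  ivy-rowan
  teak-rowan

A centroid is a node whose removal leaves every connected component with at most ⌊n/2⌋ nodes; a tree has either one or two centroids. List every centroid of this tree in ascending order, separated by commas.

Delete rowan: the remaining components have sizes 2, 2, 1, 1, 1, 1, 1, 1, 1, 1. Max 2 ≤ 6, so rowan is a centroid.
No neighbour of rowan does as well, so rowan is the unique centroid.

rowan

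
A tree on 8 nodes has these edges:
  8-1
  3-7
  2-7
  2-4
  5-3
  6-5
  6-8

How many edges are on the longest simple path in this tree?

7

Starting from 1, a farthest node is 4 at distance 7.
One longest path: 1-8-6-5-3-7-2-4.
So the diameter is 7.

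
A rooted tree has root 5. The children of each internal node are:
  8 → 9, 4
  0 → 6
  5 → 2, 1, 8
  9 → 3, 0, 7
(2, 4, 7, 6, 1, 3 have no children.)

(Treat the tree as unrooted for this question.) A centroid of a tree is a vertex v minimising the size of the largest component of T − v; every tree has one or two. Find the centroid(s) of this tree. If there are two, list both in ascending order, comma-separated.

Removing 9 splits the tree into components of sizes 5, 2, 1, 1; the largest is 5 ≤ ⌊10/2⌋ = 5.
Its neighbour 8 also leaves a largest component of size 5, so both are centroids.

8, 9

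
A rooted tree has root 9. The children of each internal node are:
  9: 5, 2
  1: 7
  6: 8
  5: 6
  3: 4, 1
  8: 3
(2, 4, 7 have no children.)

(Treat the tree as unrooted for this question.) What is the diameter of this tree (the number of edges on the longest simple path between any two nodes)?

7

A longest path is 2 – 9 – 5 – 6 – 8 – 3 – 1 – 7, with 7 edges.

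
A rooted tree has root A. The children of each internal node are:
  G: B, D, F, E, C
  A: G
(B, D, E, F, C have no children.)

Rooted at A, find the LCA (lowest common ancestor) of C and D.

G

C's ancestor chain is C, G, A and D's is D, G, A; they first meet at G.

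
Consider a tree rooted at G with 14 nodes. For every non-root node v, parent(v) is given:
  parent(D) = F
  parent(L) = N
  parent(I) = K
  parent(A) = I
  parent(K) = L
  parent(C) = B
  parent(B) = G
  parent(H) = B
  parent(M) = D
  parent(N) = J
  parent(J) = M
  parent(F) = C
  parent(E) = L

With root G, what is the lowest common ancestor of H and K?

B

H's ancestor chain is H, B, G and K's is K, L, N, J, M, D, F, C, B, G; they first meet at B.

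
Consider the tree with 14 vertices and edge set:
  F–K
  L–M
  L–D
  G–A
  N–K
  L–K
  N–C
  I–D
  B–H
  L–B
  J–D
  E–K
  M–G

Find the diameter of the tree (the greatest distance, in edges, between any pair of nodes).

BFS from C reaches A last, at distance 6; BFS from A confirms no node is farther.
Path: C–N–K–L–M–G–A.

6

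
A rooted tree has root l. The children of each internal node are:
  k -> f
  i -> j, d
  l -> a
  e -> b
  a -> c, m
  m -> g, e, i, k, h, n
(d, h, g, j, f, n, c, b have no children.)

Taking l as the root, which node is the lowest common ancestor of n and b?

m

Ancestors of n (toward the root): n, m, a, l.
Ancestors of b: b, e, m, a, l.
The deepest node appearing in both lists is m.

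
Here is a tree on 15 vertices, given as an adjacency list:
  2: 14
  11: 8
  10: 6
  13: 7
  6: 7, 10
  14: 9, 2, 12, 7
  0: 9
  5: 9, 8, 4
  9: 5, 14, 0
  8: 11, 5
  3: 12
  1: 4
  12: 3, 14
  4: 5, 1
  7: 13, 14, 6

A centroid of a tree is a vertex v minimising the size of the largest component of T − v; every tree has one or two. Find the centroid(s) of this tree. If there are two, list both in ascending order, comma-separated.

14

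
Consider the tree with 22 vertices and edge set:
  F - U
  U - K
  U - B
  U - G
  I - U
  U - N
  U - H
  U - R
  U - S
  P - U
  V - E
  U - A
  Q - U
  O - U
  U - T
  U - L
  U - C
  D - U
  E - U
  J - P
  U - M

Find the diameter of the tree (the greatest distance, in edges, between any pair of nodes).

4

BFS from V reaches J last, at distance 4; BFS from J confirms no node is farther.
Path: V–E–U–P–J.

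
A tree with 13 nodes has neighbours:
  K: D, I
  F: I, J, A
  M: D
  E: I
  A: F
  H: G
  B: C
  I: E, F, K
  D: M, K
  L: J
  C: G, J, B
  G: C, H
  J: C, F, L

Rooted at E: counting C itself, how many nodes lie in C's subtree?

4

Descendants of C (including itself): C, B, G, H. That's 4.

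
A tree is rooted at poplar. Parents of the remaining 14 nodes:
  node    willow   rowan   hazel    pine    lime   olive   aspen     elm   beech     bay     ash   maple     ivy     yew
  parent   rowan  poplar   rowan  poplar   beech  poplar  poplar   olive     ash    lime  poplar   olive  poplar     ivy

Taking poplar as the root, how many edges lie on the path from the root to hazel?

2

Climbing from hazel to the root: hazel–rowan–poplar. That's 2 steps.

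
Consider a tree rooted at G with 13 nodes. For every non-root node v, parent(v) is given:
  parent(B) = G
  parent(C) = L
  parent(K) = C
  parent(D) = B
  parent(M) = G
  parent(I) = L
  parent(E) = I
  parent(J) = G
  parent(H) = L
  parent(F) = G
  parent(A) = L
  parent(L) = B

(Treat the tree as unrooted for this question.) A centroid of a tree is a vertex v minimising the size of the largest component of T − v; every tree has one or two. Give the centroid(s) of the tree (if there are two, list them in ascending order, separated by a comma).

Removing L splits the tree into components of sizes 6, 2, 2, 1, 1; the largest is 6 ≤ ⌊13/2⌋ = 6.
No neighbour of L does as well, so L is the unique centroid.

L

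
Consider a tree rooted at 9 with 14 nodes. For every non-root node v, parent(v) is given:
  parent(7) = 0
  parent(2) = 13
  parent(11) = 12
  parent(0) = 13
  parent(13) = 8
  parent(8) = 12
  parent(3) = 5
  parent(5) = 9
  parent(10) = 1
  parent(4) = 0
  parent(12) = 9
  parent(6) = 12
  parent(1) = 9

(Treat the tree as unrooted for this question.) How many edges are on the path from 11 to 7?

11 - 12 - 8 - 13 - 0 - 7: 5 edges.

5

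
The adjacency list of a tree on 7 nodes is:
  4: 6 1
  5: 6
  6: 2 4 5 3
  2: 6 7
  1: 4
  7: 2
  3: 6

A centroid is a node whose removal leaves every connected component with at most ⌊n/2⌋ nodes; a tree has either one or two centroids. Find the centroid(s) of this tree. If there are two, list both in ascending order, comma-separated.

6

Removing 6 splits the tree into components of sizes 2, 2, 1, 1; the largest is 2 ≤ ⌊7/2⌋ = 3.
No neighbour of 6 does as well, so 6 is the unique centroid.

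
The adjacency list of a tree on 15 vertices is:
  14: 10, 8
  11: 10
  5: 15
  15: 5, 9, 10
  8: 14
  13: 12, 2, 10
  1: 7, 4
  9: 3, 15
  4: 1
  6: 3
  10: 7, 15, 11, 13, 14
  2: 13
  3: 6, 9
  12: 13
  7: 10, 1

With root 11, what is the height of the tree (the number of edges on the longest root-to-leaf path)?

A deepest node is 6, reached by 11 → 10 → 15 → 9 → 3 → 6.
That path has 5 edges, so the height is 5.

5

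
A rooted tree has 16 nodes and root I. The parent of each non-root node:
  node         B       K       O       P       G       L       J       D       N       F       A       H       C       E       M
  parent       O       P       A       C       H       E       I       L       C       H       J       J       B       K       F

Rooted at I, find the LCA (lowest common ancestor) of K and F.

J

K's ancestor chain is K, P, C, B, O, A, J, I and F's is F, H, J, I; they first meet at J.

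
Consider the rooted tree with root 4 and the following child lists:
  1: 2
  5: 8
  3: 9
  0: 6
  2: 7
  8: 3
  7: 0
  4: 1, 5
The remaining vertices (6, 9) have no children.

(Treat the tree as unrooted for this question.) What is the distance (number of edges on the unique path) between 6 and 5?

Walking from 6: 6–0–7–2–1–4–5. Length 6.

6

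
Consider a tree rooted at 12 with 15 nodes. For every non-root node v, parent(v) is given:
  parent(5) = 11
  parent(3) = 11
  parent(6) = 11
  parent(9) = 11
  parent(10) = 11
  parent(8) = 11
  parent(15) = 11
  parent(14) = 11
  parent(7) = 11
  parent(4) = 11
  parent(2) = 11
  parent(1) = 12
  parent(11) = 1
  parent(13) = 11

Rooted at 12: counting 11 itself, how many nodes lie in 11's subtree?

11's subtree: {11, 7, 14, 2, 6, 8, 13, 15, 10, 4, 3, 9, 5}, size 13.

13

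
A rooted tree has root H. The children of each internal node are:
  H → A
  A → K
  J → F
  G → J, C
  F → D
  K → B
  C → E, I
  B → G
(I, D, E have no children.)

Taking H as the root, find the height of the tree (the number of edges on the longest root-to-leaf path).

7

A deepest node is D, reached by H → A → K → B → G → J → F → D.
That path has 7 edges, so the height is 7.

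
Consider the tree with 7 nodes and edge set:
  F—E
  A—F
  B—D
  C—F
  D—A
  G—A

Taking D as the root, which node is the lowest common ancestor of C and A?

A

Ancestors of C (toward the root): C, F, A, D.
Ancestors of A: A, D.
The deepest node appearing in both lists is A.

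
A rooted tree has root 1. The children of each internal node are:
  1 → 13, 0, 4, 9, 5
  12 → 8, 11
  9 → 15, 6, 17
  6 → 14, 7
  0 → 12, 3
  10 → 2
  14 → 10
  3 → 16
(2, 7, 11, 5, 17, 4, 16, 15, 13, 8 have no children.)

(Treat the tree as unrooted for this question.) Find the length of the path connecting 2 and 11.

8

2 - 10 - 14 - 6 - 9 - 1 - 0 - 12 - 11: 8 edges.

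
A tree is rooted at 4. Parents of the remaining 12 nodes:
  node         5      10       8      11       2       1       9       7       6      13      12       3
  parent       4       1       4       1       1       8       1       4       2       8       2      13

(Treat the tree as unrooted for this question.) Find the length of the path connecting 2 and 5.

Walking from 2: 2 – 1 – 8 – 4 – 5. Length 4.

4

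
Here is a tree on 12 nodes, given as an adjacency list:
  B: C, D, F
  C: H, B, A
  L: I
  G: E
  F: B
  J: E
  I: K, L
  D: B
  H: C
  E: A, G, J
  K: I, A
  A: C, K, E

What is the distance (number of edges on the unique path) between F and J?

5

Walking from F: F - B - C - A - E - J. Length 5.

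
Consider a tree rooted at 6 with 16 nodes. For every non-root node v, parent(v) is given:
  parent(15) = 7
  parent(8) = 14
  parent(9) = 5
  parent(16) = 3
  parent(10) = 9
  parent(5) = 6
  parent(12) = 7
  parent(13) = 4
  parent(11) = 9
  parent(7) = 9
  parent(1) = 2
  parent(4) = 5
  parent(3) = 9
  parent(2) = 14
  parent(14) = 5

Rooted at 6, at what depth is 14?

2

Climbing from 14 to the root: 14–5–6. That's 2 steps.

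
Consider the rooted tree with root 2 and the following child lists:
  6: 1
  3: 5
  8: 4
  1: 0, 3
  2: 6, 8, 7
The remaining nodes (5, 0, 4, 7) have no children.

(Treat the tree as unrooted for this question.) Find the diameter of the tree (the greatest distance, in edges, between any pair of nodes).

6

A longest path is 5–3–1–6–2–8–4, with 6 edges.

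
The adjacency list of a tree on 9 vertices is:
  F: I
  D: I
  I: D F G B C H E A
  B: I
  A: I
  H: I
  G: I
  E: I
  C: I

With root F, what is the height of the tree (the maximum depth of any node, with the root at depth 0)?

2

The longest root-to-leaf path is F → I → H (2 edges).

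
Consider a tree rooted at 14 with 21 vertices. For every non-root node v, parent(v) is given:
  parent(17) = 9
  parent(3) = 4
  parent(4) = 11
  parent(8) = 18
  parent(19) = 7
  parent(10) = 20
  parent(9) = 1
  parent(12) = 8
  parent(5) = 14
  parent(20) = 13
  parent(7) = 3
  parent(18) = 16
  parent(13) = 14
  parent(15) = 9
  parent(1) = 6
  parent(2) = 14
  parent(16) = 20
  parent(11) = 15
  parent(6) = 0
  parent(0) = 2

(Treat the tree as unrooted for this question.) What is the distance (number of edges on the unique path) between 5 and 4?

5 – 14 – 2 – 0 – 6 – 1 – 9 – 15 – 11 – 4: 9 edges.

9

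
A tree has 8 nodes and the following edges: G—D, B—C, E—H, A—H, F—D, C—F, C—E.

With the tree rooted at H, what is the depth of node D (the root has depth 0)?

4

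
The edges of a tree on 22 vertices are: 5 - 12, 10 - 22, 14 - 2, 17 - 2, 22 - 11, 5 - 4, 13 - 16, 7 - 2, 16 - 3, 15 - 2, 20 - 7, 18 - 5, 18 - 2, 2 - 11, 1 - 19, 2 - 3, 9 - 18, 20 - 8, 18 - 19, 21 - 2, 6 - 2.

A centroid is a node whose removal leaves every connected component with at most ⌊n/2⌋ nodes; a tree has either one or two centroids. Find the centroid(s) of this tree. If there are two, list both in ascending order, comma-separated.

If 2 is removed the pieces have sizes 7, 3, 3, 3, 1, 1, 1, 1, 1, all ≤ ⌊22/2⌋ = 11.
No neighbour of 2 does as well, so 2 is the unique centroid.

2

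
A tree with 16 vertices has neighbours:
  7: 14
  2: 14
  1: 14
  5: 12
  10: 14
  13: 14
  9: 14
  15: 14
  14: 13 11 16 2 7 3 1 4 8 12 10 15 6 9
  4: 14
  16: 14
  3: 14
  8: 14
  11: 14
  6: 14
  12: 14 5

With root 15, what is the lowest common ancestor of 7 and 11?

14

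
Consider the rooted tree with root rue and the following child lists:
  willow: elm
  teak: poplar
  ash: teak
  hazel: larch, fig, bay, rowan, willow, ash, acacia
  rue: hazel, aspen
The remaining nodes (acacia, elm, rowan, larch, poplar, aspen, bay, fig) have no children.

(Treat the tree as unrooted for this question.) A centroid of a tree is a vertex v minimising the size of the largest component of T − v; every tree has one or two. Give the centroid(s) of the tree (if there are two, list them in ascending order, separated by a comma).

hazel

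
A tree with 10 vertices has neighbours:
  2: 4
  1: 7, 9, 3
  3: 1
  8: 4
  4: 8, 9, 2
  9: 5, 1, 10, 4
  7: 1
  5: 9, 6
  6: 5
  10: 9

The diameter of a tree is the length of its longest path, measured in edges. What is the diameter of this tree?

4

Starting from 7, a farthest node is 6 at distance 4.
One longest path: 7 - 1 - 9 - 5 - 6.
So the diameter is 4.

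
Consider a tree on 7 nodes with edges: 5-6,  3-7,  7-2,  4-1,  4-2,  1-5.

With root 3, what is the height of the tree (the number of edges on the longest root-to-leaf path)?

6 sits deepest: 3-7-2-4-1-5-6 — 6 edges from the root.

6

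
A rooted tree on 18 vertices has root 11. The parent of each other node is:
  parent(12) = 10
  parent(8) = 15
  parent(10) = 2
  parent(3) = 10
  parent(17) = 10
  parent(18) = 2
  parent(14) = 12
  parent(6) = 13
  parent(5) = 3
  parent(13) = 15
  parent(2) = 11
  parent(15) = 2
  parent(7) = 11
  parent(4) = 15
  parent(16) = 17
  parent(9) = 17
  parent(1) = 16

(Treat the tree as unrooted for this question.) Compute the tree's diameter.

7

Starting from 1, a farthest node is 6 at distance 7.
One longest path: 1 - 16 - 17 - 10 - 2 - 15 - 13 - 6.
So the diameter is 7.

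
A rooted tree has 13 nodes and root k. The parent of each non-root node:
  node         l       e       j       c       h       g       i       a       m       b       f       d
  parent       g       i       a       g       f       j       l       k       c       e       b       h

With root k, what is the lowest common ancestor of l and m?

Path l→root: l g j a k; path m→root: m c g j a k.
First common node: g.

g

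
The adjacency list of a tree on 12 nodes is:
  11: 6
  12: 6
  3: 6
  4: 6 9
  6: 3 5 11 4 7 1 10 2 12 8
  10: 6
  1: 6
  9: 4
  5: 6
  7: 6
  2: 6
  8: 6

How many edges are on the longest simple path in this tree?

3

BFS from 9 reaches 7 last, at distance 3; BFS from 7 confirms no node is farther.
Path: 9–4–6–7.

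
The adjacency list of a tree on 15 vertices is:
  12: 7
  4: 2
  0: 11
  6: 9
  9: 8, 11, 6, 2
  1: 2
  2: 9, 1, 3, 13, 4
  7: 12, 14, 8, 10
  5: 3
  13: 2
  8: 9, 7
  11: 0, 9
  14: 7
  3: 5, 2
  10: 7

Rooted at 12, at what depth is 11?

4

Path from 12 to 11: 12–7–8–9–11, which has 4 edges.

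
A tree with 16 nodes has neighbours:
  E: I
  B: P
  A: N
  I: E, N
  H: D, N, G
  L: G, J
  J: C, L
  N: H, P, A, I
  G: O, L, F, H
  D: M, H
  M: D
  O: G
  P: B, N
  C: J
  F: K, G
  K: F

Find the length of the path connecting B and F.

5

Walking from B: B – P – N – H – G – F. Length 5.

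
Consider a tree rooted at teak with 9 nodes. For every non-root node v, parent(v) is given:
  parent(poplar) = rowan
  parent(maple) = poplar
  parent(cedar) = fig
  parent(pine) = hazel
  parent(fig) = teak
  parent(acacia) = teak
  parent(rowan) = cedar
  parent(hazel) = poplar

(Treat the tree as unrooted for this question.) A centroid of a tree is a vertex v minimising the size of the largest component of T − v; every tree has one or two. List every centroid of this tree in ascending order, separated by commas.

If rowan is removed the pieces have sizes 4, 4, all ≤ ⌊9/2⌋ = 4.
Every other node leaves some component of size > 4, so the centroid is unique.

rowan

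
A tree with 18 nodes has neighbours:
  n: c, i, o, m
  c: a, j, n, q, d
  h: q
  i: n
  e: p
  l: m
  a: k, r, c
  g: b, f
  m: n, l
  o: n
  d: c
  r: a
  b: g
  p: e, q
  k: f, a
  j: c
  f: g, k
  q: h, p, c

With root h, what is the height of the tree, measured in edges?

b sits deepest: h-q-c-a-k-f-g-b — 7 edges from the root.

7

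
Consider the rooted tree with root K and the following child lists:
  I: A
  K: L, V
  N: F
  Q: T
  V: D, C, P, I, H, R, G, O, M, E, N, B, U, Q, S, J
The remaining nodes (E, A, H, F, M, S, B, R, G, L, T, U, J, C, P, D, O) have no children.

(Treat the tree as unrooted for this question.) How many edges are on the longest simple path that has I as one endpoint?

3

Distances from I peak at 3, attained at T (L, F also at distance 3).
I – V – Q – T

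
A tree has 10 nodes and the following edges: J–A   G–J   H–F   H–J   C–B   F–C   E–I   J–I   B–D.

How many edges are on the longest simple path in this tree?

7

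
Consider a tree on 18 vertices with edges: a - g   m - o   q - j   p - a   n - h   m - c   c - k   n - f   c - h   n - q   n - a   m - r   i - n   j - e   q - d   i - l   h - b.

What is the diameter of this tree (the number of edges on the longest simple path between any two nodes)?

7

BFS from e reaches o last, at distance 7; BFS from o confirms no node is farther.
Path: e - j - q - n - h - c - m - o.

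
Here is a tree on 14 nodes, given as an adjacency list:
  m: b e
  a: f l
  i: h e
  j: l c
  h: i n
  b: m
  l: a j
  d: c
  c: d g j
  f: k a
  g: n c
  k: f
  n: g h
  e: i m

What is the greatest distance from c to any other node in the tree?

7

Distances from c peak at 7, attained at b.
c–g–n–h–i–e–m–b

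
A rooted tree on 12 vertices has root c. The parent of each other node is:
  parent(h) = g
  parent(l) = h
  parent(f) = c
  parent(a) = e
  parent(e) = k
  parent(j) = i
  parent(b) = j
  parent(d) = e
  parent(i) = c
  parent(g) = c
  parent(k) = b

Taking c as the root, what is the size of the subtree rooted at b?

5

b's subtree: {b, k, e, d, a}, size 5.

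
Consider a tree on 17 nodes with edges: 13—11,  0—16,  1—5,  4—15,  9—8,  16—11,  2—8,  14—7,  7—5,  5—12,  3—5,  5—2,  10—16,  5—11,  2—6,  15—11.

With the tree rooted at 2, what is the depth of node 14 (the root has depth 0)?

3

2 → 5 → 7 → 14 — 3 edges.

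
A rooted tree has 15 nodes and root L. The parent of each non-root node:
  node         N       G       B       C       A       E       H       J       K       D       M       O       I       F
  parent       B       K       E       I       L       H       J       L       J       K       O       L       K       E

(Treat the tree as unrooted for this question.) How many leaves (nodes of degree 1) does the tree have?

The leaves are A, C, D, F, G, M, N.
That is 7 leaves.

7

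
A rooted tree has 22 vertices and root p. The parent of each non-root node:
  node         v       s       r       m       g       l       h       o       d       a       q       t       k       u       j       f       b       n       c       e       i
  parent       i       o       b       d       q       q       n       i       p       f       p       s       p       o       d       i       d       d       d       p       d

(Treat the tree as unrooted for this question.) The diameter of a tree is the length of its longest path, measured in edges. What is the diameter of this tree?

A longest path is t-s-o-i-d-p-q-g, with 7 edges.

7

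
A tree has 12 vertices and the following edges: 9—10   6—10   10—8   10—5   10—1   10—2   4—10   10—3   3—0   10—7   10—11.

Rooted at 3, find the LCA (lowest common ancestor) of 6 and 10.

10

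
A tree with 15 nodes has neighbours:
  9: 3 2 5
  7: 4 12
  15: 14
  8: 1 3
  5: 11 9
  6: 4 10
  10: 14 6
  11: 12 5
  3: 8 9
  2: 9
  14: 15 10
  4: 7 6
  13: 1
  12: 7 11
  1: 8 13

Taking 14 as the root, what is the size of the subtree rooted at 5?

Descendants of 5 (including itself): 5, 9, 3, 2, 8, 1, 13. That's 7.

7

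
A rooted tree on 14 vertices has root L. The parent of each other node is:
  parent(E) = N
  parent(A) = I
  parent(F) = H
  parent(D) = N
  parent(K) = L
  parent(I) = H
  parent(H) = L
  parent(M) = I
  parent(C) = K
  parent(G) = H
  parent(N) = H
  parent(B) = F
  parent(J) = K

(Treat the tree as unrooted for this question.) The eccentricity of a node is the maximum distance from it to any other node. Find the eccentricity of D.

5

The node farthest from D is C (J also at distance 5), via D – N – H – L – K – C — 5 edges.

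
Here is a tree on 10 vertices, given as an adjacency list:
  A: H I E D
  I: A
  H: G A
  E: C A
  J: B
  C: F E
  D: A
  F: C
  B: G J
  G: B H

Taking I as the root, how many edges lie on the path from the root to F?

Path from I to F: I–A–E–C–F, which has 4 edges.

4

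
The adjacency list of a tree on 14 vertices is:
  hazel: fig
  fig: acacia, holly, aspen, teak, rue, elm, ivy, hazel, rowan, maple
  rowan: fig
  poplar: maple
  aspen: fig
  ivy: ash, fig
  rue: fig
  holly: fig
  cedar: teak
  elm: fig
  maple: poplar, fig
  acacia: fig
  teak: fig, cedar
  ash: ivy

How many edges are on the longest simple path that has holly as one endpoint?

3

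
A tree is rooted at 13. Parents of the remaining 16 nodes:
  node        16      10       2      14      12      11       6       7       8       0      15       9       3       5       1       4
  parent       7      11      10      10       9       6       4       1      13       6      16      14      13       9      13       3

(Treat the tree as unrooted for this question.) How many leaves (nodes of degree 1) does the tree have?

The leaves are 0, 2, 5, 8, 12, 15.
That is 6 leaves.

6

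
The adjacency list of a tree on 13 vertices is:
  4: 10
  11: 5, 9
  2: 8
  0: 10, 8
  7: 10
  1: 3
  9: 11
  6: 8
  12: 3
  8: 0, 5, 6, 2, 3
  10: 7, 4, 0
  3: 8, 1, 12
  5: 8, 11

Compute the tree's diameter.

6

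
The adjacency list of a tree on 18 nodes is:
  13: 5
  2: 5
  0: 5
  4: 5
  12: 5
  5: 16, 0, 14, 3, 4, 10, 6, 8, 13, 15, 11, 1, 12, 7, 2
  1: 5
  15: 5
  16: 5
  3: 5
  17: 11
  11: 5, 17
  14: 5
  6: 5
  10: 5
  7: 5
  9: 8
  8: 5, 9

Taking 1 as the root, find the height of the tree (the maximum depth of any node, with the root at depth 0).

3

The longest root-to-leaf path is 1 → 5 → 11 → 17 (3 edges).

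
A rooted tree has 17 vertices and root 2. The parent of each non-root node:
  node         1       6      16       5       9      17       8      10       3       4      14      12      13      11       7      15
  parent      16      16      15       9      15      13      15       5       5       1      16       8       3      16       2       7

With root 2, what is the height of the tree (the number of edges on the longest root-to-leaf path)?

7

The longest root-to-leaf path is 2–7–15–9–5–3–13–17 (7 edges).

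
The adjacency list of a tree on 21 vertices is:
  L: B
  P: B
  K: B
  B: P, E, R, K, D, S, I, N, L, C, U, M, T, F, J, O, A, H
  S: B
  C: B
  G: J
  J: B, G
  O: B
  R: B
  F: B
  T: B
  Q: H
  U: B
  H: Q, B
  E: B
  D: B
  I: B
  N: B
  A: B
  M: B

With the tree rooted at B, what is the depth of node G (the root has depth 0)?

Climbing from G to the root: G – J – B. That's 2 steps.

2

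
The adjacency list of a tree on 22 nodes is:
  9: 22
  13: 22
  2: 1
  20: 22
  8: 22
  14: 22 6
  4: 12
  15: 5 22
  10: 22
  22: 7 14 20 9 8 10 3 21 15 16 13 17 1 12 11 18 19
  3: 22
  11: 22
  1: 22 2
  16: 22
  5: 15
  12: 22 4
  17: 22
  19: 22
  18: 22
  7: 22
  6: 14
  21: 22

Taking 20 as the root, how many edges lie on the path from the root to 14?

Climbing from 14 to the root: 14–22–20. That's 2 steps.

2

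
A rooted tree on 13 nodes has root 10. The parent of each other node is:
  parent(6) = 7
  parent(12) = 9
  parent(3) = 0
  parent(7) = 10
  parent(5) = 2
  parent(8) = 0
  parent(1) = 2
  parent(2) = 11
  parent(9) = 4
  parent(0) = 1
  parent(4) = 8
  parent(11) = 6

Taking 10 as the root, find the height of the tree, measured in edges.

12 sits deepest: 10-7-6-11-2-1-0-8-4-9-12 — 10 edges from the root.

10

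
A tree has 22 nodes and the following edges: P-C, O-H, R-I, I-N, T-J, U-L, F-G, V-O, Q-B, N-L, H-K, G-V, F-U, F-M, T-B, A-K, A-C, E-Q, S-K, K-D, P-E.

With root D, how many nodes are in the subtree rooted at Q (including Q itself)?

Descendants of Q (including itself): Q, B, T, J. That's 4.

4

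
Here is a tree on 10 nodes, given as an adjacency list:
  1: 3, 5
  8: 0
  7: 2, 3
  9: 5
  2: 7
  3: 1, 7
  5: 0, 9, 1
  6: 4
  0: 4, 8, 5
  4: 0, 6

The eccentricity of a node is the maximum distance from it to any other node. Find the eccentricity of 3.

A farthest node from 3 is 6.
The path 3 – 1 – 5 – 0 – 4 – 6 has 5 edges.

5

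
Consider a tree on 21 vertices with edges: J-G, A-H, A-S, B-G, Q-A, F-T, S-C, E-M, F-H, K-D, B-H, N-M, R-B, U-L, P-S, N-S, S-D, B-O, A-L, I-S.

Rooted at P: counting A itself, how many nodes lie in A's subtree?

12

The subtree rooted at A contains: A, H, L, Q, B, F, U, O, G, R, T, J — 12 nodes.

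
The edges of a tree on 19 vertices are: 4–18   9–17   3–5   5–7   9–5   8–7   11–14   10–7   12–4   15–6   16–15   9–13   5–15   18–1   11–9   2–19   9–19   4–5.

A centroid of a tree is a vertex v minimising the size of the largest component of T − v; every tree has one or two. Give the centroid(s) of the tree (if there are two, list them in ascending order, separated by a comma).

5

Delete 5: the remaining components have sizes 7, 4, 3, 3, 1. Max 7 ≤ 9, so 5 is a centroid.
No neighbour of 5 does as well, so 5 is the unique centroid.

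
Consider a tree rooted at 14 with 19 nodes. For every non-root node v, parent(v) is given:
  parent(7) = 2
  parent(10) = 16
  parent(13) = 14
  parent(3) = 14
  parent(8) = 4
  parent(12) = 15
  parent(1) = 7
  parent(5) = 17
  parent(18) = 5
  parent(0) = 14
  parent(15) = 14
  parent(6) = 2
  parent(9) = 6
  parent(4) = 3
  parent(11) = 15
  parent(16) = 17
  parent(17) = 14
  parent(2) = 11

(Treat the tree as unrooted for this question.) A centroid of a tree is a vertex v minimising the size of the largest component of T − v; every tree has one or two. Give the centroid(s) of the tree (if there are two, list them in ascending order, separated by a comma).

14

If 14 is removed the pieces have sizes 8, 5, 3, 1, 1, all ≤ ⌊19/2⌋ = 9.
No neighbour of 14 does as well, so 14 is the unique centroid.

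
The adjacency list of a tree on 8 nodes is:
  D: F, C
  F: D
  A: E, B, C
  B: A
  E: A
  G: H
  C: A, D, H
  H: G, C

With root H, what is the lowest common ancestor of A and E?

A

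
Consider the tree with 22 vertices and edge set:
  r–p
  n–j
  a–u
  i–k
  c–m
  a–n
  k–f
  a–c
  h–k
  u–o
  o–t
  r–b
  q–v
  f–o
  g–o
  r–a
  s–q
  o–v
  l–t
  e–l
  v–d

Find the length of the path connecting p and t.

p–r–a–u–o–t: 5 edges.

5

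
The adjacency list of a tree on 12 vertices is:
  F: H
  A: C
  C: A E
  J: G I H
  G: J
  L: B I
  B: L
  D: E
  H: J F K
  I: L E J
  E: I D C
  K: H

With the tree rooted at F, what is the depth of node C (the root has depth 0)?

Path from F to C: F–H–J–I–E–C, which has 5 edges.

5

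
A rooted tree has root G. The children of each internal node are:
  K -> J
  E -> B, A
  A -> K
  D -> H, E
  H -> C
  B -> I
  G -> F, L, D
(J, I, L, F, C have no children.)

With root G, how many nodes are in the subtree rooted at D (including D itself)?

9

D's subtree: {D, E, H, B, A, C, I, K, J}, size 9.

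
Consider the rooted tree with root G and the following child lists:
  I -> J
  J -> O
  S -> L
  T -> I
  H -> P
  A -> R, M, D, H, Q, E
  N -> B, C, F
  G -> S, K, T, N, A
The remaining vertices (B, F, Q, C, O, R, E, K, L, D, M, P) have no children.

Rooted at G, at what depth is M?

2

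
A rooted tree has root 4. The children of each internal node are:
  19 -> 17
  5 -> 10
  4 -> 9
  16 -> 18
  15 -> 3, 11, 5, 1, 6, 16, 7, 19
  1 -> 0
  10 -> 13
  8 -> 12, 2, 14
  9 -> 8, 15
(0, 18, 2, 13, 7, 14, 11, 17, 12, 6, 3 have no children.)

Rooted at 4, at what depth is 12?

3

Climbing from 12 to the root: 12–8–9–4. That's 3 steps.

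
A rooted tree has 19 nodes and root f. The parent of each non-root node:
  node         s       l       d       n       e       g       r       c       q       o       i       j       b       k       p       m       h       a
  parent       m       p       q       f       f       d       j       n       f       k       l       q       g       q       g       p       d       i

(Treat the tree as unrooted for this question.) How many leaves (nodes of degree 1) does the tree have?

8

The leaves are a, b, c, e, h, o, r, s.
That is 8 leaves.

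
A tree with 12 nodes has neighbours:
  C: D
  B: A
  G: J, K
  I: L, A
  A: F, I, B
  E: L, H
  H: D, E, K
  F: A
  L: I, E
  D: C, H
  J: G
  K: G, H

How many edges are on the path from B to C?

The path is B – A – I – L – E – H – D – C, which has 7 edges.

7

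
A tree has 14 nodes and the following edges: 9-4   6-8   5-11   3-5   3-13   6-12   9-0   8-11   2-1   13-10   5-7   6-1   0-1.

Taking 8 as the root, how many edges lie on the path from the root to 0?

3

8 → 6 → 1 → 0 — 3 edges.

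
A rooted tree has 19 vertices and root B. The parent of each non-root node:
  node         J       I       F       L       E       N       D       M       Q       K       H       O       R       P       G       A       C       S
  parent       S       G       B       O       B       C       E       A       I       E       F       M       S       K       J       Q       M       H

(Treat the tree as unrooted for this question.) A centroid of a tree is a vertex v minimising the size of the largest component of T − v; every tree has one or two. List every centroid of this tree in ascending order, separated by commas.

Delete J: the remaining components have sizes 9, 9. Max 9 ≤ 9, so J is a centroid.
Every other node leaves some component of size > 9, so the centroid is unique.

J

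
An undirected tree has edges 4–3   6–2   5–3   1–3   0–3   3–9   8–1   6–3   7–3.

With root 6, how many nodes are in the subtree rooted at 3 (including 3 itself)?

3's subtree: {3, 0, 4, 5, 1, 9, 7, 8}, size 8.

8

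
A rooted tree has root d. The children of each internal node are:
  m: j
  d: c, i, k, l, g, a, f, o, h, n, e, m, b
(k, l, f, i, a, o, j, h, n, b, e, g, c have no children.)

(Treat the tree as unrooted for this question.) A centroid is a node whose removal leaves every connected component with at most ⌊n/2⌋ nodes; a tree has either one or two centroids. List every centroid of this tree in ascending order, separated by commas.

If d is removed the pieces have sizes 2, 1, 1, 1, 1, 1, 1, 1, 1, 1, 1, 1, 1, all ≤ ⌊15/2⌋ = 7.
Every other node leaves some component of size > 7, so the centroid is unique.

d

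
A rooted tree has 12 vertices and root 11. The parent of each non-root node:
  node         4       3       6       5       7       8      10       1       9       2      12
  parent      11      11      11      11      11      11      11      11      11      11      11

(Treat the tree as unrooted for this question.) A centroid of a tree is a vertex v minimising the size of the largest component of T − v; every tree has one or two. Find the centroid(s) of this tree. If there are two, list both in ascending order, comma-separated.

11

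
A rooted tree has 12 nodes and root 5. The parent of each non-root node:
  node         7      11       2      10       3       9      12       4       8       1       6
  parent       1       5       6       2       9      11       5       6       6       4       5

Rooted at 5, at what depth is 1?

3

5–6–4–1 — 3 edges.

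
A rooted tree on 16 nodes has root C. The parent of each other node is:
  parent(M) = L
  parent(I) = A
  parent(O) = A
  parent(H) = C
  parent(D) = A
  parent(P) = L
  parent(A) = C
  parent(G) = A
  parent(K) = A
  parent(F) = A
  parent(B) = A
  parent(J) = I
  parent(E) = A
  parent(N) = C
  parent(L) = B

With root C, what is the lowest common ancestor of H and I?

C

Ancestors of H (toward the root): H, C.
Ancestors of I: I, A, C.
The deepest node appearing in both lists is C.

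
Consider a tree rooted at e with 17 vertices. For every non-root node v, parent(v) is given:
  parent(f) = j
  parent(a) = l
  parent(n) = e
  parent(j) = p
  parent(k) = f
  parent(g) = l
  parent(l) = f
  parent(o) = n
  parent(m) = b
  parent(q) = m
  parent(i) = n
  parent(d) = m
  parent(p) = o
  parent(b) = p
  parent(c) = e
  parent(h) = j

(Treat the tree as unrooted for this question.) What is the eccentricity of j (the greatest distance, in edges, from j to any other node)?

5

The node farthest from j is c, via j–p–o–n–e–c — 5 edges.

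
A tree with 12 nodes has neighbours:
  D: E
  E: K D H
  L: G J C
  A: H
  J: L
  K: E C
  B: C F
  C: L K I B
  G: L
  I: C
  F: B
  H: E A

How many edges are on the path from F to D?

5

The path is F - B - C - K - E - D, which has 5 edges.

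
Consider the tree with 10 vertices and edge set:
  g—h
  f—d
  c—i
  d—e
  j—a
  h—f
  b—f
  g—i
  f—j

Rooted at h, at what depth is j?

Path from h to j: h – f – j, which has 2 edges.

2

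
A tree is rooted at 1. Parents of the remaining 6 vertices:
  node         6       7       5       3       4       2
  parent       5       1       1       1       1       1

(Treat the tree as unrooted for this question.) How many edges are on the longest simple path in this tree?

3

A longest path is 6 - 5 - 1 - 4, with 3 edges.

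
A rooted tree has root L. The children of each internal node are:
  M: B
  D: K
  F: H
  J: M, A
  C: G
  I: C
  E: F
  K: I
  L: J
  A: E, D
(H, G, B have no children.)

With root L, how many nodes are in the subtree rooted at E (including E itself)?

3

The subtree rooted at E contains: E, F, H — 3 nodes.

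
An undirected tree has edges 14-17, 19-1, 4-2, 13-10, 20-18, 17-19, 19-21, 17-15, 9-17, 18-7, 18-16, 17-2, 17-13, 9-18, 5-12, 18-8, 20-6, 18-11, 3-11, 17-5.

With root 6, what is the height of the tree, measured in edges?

6

The longest root-to-leaf path is 6 – 20 – 18 – 9 – 17 – 19 – 1 (6 edges).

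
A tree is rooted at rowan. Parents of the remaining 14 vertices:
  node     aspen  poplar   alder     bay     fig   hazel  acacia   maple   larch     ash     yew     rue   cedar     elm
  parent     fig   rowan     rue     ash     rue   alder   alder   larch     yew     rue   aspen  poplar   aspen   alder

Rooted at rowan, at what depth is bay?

rowan–poplar–rue–ash–bay — 4 edges.

4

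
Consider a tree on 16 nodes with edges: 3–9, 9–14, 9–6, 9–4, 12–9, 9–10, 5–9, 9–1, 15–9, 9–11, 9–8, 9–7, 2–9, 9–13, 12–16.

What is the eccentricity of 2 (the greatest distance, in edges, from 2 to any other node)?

The node farthest from 2 is 16, via 2 – 9 – 12 – 16 — 3 edges.

3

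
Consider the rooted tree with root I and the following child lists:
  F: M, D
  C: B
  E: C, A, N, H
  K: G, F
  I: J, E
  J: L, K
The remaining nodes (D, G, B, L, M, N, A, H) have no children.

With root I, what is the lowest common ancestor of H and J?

H's ancestor chain is H, E, I and J's is J, I; they first meet at I.

I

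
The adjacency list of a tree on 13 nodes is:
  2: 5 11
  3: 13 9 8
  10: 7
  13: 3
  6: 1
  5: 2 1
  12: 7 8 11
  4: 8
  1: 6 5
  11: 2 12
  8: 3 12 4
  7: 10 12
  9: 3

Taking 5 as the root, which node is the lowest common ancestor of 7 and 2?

2

Ancestors of 7 (toward the root): 7, 12, 11, 2, 5.
Ancestors of 2: 2, 5.
The deepest node appearing in both lists is 2.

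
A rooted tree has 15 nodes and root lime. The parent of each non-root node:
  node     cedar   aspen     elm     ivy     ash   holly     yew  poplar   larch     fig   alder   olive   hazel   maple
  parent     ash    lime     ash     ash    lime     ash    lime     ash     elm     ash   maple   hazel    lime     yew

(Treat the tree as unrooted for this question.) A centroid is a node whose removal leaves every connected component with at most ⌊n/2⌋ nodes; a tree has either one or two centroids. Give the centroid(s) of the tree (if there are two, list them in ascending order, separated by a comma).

Delete ash: the remaining components have sizes 7, 2, 1, 1, 1, 1, 1. Max 7 ≤ 7, so ash is a centroid.
No neighbour of ash does as well, so ash is the unique centroid.

ash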